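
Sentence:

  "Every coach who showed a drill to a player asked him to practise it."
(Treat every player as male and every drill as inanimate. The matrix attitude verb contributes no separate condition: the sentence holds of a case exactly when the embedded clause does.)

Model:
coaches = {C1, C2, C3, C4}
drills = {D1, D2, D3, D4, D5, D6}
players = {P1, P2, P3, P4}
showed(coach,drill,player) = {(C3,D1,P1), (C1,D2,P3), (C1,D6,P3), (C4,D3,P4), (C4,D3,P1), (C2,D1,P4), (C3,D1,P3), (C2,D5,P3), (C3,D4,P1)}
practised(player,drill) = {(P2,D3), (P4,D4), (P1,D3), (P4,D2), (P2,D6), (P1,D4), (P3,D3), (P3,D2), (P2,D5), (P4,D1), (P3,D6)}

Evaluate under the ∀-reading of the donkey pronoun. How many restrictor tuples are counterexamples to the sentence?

4

"him" takes "a player" as antecedent and "it" takes "a drill"; both are donkey pronouns co-varying with the restrictor.
Strong reading: for every (c,d,p) with showed(c,d,p), practised(p,d).
Restrictor triples: (C1,D2,P3)→practised(P3,D2) ✓  (C1,D6,P3)→practised(P3,D6) ✓  (C2,D1,P4)→practised(P4,D1) ✓  (C2,D5,P3)→practised(P3,D5) ✗  (C3,D1,P1)→practised(P1,D1) ✗  (C3,D1,P3)→practised(P3,D1) ✗  (C3,D4,P1)→practised(P1,D4) ✓  (C4,D3,P1)→practised(P1,D3) ✓  (C4,D3,P4)→practised(P4,D3) ✗
Counterexamples (restrictor triples failing the scope): 4.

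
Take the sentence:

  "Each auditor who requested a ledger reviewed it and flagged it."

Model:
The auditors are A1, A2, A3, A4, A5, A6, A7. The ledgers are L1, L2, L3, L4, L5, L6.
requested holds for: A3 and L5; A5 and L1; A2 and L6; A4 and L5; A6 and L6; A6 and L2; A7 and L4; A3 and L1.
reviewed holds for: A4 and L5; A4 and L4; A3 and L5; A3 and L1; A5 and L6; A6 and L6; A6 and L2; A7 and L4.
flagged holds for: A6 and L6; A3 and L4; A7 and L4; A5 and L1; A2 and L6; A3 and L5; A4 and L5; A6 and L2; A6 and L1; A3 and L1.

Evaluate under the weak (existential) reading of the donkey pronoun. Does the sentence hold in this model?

"it" takes "a ledger" as antecedent — a donkey pronoun bound across the clause boundary.
Weak reading: every auditor a with some requested-ledger has at least one requested-ledger l such that reviewed(a,l) ∧ flagged(a,l).
Per auditor: A2:✗  A3:✓  A4:✓  A5:✗  A6:✓  A7:✓
A2 has no witness among its requested-ledgers.

False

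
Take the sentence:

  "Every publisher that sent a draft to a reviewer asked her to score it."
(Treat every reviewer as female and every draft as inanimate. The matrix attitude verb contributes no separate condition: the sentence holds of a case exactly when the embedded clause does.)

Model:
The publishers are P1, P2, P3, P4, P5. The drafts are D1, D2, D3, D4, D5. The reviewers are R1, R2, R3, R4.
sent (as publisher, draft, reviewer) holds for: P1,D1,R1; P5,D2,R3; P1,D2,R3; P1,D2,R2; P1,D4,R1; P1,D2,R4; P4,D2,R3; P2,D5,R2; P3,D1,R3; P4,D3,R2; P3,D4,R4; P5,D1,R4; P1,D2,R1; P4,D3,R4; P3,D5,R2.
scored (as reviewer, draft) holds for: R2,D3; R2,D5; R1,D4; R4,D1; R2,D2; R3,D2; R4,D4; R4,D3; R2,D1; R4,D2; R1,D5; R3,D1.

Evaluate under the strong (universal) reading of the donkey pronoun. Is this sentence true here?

"her" takes "a reviewer" as antecedent and "it" takes "a draft"; both are donkey pronouns co-varying with the restrictor.
Strong reading: for every (p,d,r) with sent(p,d,r), scored(r,d).
Restrictor triples: (P1,D1,R1)→scored(R1,D1) ✗  (P1,D2,R1)→scored(R1,D2) ✗  (P1,D2,R2)→scored(R2,D2) ✓  (P1,D2,R3)→scored(R3,D2) ✓  (P1,D2,R4)→scored(R4,D2) ✓  (P1,D4,R1)→scored(R1,D4) ✓  (P2,D5,R2)→scored(R2,D5) ✓  (P3,D1,R3)→scored(R3,D1) ✓  (P3,D4,R4)→scored(R4,D4) ✓  (P3,D5,R2)→scored(R2,D5) ✓  (P4,D2,R3)→scored(R3,D2) ✓  (P4,D3,R2)→scored(R2,D3) ✓  (P4,D3,R4)→scored(R4,D3) ✓  (P5,D1,R4)→scored(R4,D1) ✓  (P5,D2,R3)→scored(R3,D2) ✓
Counterexample: (P1,D1,R1) — scored(R1,D1) does not hold.

False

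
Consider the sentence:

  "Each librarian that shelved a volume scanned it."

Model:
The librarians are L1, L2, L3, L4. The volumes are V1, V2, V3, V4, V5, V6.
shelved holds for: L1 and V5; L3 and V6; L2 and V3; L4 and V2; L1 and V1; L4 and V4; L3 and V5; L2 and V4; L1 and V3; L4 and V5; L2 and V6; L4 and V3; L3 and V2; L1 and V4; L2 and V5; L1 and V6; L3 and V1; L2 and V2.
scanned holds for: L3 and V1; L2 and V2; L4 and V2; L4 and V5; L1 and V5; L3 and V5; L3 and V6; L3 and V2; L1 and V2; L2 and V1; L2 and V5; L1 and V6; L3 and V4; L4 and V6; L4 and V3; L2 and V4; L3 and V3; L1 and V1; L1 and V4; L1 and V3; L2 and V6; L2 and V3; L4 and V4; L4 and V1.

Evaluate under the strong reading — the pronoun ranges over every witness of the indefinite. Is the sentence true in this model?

True

"it" takes "a volume" as antecedent — a donkey pronoun bound across the clause boundary.
Strong reading: for every (l,v) with shelved(l,v), scanned(l,v).
Restrictor pairs: (L1,V1) ✓  (L1,V3) ✓  (L1,V4) ✓  (L1,V5) ✓  (L1,V6) ✓  (L2,V2) ✓  (L2,V3) ✓  (L2,V4) ✓  (L2,V5) ✓  (L2,V6) ✓  (L3,V1) ✓  (L3,V2) ✓  (L3,V5) ✓  (L3,V6) ✓  (L4,V2) ✓  (L4,V3) ✓  (L4,V4) ✓  (L4,V5) ✓
Every restrictor pair satisfies the scope.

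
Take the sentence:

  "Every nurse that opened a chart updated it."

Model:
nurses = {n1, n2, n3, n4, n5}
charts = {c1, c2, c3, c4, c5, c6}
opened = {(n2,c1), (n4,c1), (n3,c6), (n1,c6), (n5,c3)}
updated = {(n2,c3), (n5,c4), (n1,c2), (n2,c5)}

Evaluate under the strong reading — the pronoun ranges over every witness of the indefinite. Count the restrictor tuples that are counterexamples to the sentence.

5

"it" takes "a chart" as antecedent — a donkey pronoun bound across the clause boundary.
Strong reading: for every (n,c) with opened(n,c), updated(n,c).
Restrictor pairs: (n1,c6) ✗  (n2,c1) ✗  (n3,c6) ✗  (n4,c1) ✗  (n5,c3) ✗
Counterexamples (restrictor pairs failing the scope): 5.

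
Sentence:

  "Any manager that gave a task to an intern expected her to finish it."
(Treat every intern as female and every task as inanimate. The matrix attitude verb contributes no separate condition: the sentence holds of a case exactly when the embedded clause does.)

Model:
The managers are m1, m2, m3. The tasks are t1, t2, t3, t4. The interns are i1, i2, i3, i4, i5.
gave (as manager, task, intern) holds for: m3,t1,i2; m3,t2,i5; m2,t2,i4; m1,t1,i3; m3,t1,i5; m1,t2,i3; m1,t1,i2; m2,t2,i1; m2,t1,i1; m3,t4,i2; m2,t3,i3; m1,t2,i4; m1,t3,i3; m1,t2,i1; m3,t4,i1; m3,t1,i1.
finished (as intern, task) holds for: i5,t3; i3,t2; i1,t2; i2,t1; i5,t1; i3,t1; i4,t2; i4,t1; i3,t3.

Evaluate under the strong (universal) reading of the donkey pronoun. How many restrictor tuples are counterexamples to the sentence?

5

"her" takes "an intern" as antecedent and "it" takes "a task"; both are donkey pronouns co-varying with the restrictor.
Strong reading: for every (m,t,i) with gave(m,t,i), finished(i,t).
Restrictor triples: (m1,t1,i2)→finished(i2,t1) ✓  (m1,t1,i3)→finished(i3,t1) ✓  (m1,t2,i1)→finished(i1,t2) ✓  (m1,t2,i3)→finished(i3,t2) ✓  (m1,t2,i4)→finished(i4,t2) ✓  (m1,t3,i3)→finished(i3,t3) ✓  (m2,t1,i1)→finished(i1,t1) ✗  (m2,t2,i1)→finished(i1,t2) ✓  (m2,t2,i4)→finished(i4,t2) ✓  (m2,t3,i3)→finished(i3,t3) ✓  (m3,t1,i1)→finished(i1,t1) ✗  (m3,t1,i2)→finished(i2,t1) ✓  (m3,t1,i5)→finished(i5,t1) ✓  (m3,t2,i5)→finished(i5,t2) ✗  (m3,t4,i1)→finished(i1,t4) ✗  (m3,t4,i2)→finished(i2,t4) ✗
Counterexamples (restrictor triples failing the scope): 5.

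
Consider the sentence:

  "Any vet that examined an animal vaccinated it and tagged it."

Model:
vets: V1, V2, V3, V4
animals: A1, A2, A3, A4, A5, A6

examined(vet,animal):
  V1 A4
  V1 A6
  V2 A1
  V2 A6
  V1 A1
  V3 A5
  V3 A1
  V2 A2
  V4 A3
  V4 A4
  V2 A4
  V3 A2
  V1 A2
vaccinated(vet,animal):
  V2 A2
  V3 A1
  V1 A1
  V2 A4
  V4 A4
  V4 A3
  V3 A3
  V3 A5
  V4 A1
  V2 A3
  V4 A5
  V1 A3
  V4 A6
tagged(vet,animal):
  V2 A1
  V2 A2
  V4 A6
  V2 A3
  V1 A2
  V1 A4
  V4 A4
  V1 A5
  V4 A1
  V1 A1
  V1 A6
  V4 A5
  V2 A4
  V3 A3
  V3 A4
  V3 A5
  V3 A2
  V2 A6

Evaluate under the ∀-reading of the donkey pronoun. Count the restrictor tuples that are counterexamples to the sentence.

8

"it" takes "an animal" as antecedent — a donkey pronoun bound across the clause boundary.
Strong reading: for every (v,a) with examined(v,a), vaccinated(v,a) ∧ tagged(v,a).
Restrictor pairs: (V1,A1) ✓  (V1,A2) ✗  (V1,A4) ✗  (V1,A6) ✗  (V2,A1) ✗  (V2,A2) ✓  (V2,A4) ✓  (V2,A6) ✗  (V3,A1) ✗  (V3,A2) ✗  (V3,A5) ✓  (V4,A3) ✗  (V4,A4) ✓
Counterexamples (restrictor pairs failing the scope): 8.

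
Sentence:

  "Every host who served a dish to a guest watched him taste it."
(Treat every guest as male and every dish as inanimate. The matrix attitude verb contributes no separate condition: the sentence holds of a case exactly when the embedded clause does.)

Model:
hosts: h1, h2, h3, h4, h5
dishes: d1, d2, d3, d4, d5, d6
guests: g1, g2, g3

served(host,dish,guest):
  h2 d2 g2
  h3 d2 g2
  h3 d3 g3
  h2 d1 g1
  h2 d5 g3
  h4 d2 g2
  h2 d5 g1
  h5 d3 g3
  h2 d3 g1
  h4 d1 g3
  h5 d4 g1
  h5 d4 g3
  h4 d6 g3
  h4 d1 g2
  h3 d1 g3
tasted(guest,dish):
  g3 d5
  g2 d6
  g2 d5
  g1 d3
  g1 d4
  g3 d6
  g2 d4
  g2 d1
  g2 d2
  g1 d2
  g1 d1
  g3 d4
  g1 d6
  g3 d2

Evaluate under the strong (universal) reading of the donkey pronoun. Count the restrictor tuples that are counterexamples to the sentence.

5

"him" takes "a guest" as antecedent and "it" takes "a dish"; both are donkey pronouns co-varying with the restrictor.
Strong reading: for every (h,d,g) with served(h,d,g), tasted(g,d).
Restrictor triples: (h2,d1,g1)→tasted(g1,d1) ✓  (h2,d2,g2)→tasted(g2,d2) ✓  (h2,d3,g1)→tasted(g1,d3) ✓  (h2,d5,g1)→tasted(g1,d5) ✗  (h2,d5,g3)→tasted(g3,d5) ✓  (h3,d1,g3)→tasted(g3,d1) ✗  (h3,d2,g2)→tasted(g2,d2) ✓  (h3,d3,g3)→tasted(g3,d3) ✗  (h4,d1,g2)→tasted(g2,d1) ✓  (h4,d1,g3)→tasted(g3,d1) ✗  (h4,d2,g2)→tasted(g2,d2) ✓  (h4,d6,g3)→tasted(g3,d6) ✓  (h5,d3,g3)→tasted(g3,d3) ✗  (h5,d4,g1)→tasted(g1,d4) ✓  (h5,d4,g3)→tasted(g3,d4) ✓
Counterexamples (restrictor triples failing the scope): 5.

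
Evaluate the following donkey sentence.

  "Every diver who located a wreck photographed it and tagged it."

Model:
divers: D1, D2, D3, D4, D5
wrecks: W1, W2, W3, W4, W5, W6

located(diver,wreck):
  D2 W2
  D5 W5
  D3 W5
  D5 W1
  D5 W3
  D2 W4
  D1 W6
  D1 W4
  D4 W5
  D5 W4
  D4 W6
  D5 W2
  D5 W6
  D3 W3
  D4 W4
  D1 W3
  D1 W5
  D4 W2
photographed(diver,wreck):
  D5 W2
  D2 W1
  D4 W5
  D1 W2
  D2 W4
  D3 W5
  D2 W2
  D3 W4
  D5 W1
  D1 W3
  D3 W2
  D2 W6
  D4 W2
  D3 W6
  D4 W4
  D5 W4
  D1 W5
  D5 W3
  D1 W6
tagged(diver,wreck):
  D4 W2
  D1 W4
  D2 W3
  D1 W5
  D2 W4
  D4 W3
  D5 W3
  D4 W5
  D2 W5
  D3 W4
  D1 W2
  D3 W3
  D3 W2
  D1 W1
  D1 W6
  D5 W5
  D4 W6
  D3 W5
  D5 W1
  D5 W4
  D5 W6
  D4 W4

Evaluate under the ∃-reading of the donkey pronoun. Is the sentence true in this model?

"it" takes "a wreck" as antecedent — a donkey pronoun bound across the clause boundary.
Weak reading: every diver d with some located-wreck has at least one located-wreck w such that photographed(d,w) ∧ tagged(d,w).
Per diver: D1:✓  D2:✓  D3:✓  D4:✓  D5:✓
Every diver in the restrictor has a witness.

True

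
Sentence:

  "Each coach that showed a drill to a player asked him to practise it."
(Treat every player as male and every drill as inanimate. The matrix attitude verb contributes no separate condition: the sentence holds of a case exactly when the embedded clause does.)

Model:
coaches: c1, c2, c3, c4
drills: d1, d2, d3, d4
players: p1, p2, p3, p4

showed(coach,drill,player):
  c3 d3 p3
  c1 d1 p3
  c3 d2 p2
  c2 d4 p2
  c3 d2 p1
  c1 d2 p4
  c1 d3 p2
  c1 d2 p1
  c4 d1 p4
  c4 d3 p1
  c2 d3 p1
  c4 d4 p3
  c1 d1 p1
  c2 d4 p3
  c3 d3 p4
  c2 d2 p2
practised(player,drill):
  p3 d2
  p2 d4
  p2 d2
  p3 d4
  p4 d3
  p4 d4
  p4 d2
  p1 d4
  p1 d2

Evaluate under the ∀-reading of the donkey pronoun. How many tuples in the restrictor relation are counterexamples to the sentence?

7

"him" takes "a player" as antecedent and "it" takes "a drill"; both are donkey pronouns co-varying with the restrictor.
Strong reading: for every (c,d,p) with showed(c,d,p), practised(p,d).
Restrictor triples: (c1,d1,p1)→practised(p1,d1) ✗  (c1,d1,p3)→practised(p3,d1) ✗  (c1,d2,p1)→practised(p1,d2) ✓  (c1,d2,p4)→practised(p4,d2) ✓  (c1,d3,p2)→practised(p2,d3) ✗  (c2,d2,p2)→practised(p2,d2) ✓  (c2,d3,p1)→practised(p1,d3) ✗  (c2,d4,p2)→practised(p2,d4) ✓  (c2,d4,p3)→practised(p3,d4) ✓  (c3,d2,p1)→practised(p1,d2) ✓  (c3,d2,p2)→practised(p2,d2) ✓  (c3,d3,p3)→practised(p3,d3) ✗  (c3,d3,p4)→practised(p4,d3) ✓  (c4,d1,p4)→practised(p4,d1) ✗  (c4,d3,p1)→practised(p1,d3) ✗  (c4,d4,p3)→practised(p3,d4) ✓
Counterexamples (restrictor triples failing the scope): 7.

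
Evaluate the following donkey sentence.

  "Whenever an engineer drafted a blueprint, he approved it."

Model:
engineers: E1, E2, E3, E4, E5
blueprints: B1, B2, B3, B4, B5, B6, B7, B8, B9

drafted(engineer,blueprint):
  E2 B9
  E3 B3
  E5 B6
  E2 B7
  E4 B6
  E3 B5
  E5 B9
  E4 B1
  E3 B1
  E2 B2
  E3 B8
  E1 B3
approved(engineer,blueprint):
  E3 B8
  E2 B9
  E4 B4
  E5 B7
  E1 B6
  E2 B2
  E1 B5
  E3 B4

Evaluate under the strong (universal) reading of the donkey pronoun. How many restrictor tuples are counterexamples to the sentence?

"it" takes "a blueprint" as antecedent — a donkey pronoun bound across the clause boundary.
Strong reading: for every (e,b) with drafted(e,b), approved(e,b).
Restrictor pairs: (E1,B3) ✗  (E2,B2) ✓  (E2,B7) ✗  (E2,B9) ✓  (E3,B1) ✗  (E3,B3) ✗  (E3,B5) ✗  (E3,B8) ✓  (E4,B1) ✗  (E4,B6) ✗  (E5,B6) ✗  (E5,B9) ✗
Counterexamples (restrictor pairs failing the scope): 9.

9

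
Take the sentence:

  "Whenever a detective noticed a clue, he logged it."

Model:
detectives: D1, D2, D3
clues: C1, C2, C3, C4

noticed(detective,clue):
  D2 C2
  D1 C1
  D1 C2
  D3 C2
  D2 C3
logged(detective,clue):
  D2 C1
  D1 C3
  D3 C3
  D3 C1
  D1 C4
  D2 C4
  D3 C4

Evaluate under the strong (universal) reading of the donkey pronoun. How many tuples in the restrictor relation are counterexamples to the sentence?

"it" takes "a clue" as antecedent — a donkey pronoun bound across the clause boundary.
Strong reading: for every (d,c) with noticed(d,c), logged(d,c).
Restrictor pairs: (D1,C1) ✗  (D1,C2) ✗  (D2,C2) ✗  (D2,C3) ✗  (D3,C2) ✗
Counterexamples (restrictor pairs failing the scope): 5.

5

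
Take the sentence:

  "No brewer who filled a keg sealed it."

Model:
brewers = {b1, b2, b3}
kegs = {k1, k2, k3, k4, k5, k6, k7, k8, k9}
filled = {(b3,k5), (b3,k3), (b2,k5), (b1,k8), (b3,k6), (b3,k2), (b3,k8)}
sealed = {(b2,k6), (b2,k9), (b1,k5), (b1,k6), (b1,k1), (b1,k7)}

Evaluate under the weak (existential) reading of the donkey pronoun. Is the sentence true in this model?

True

"it" takes "a keg" as antecedent — a donkey pronoun bound across the clause boundary.
Truth condition: for no (b,k) with filled(b,k) does sealed(b,k) hold.
Restrictor pairs — does the scope hold? (b1,k8):fails  (b2,k5):fails  (b3,k2):fails  (b3,k3):fails  (b3,k5):fails  (b3,k6):fails  (b3,k8):fails
Scope holds for no restrictor pair, so the sentence is true.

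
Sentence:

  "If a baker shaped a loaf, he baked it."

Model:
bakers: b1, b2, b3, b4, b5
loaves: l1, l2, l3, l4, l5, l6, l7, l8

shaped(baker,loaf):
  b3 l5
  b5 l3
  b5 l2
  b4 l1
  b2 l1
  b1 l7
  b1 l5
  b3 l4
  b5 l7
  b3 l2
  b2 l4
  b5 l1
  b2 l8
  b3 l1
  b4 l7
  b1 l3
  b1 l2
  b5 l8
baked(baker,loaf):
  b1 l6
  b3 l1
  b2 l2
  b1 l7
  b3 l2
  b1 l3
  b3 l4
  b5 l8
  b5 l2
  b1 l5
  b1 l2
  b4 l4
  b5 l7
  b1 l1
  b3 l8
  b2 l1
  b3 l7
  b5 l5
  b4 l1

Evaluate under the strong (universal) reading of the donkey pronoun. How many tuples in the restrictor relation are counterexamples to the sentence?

"it" takes "a loaf" as antecedent — a donkey pronoun bound across the clause boundary.
Strong reading: for every (b,l) with shaped(b,l), baked(b,l).
Restrictor pairs: (b1,l2) ✓  (b1,l3) ✓  (b1,l5) ✓  (b1,l7) ✓  (b2,l1) ✓  (b2,l4) ✗  (b2,l8) ✗  (b3,l1) ✓  (b3,l2) ✓  (b3,l4) ✓  (b3,l5) ✗  (b4,l1) ✓  (b4,l7) ✗  (b5,l1) ✗  (b5,l2) ✓  (b5,l3) ✗  (b5,l7) ✓  (b5,l8) ✓
Counterexamples (restrictor pairs failing the scope): 6.

6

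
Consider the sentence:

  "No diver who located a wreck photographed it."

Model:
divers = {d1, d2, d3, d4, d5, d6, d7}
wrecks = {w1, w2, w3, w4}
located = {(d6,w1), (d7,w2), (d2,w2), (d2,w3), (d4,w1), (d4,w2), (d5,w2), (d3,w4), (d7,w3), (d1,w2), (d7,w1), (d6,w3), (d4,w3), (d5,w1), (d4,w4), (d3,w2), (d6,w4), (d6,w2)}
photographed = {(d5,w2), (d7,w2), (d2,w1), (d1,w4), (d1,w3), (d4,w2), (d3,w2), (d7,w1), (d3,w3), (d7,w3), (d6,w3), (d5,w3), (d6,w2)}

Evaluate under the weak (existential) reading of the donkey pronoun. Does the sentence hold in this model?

"it" takes "a wreck" as antecedent — a donkey pronoun bound across the clause boundary.
Truth condition: for no (d,w) with located(d,w) does photographed(d,w) hold.
Restrictor pairs — does the scope hold? (d1,w2):fails  (d2,w2):fails  (d2,w3):fails  (d3,w2):holds  (d3,w4):fails  (d4,w1):fails  (d4,w2):holds  (d4,w3):fails  (d4,w4):fails  (d5,w1):fails  (d5,w2):holds  (d6,w1):fails  (d6,w2):holds  (d6,w3):holds  (d6,w4):fails  (d7,w1):holds  (d7,w2):holds  (d7,w3):holds
Scope holds for 8 pair(s), so the sentence is false.

False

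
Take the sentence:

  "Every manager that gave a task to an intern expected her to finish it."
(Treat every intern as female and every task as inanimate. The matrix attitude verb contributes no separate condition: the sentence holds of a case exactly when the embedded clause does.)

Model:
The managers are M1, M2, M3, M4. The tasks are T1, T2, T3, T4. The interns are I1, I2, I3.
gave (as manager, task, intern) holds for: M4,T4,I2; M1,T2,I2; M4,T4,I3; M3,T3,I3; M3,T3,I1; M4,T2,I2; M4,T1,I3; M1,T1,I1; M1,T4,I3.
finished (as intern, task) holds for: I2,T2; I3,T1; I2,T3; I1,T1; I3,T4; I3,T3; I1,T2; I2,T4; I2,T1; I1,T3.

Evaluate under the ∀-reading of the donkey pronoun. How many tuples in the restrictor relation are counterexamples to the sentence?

0

"her" takes "an intern" as antecedent and "it" takes "a task"; both are donkey pronouns co-varying with the restrictor.
Strong reading: for every (m,t,i) with gave(m,t,i), finished(i,t).
Restrictor triples: (M1,T1,I1)→finished(I1,T1) ✓  (M1,T2,I2)→finished(I2,T2) ✓  (M1,T4,I3)→finished(I3,T4) ✓  (M3,T3,I1)→finished(I1,T3) ✓  (M3,T3,I3)→finished(I3,T3) ✓  (M4,T1,I3)→finished(I3,T1) ✓  (M4,T2,I2)→finished(I2,T2) ✓  (M4,T4,I2)→finished(I2,T4) ✓  (M4,T4,I3)→finished(I3,T4) ✓
Counterexamples (restrictor triples failing the scope): 0.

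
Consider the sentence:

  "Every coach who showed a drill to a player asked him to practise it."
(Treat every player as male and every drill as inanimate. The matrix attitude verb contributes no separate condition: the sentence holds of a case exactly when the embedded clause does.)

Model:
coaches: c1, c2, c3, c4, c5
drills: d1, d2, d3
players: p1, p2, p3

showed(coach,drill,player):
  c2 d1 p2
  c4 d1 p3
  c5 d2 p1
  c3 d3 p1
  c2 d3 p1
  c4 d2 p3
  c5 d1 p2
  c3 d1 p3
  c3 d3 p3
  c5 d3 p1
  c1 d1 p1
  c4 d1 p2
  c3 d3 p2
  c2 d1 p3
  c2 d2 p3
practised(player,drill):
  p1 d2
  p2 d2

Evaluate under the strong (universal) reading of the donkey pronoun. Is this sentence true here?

"him" takes "a player" as antecedent and "it" takes "a drill"; both are donkey pronouns co-varying with the restrictor.
Strong reading: for every (c,d,p) with showed(c,d,p), practised(p,d).
Restrictor triples: (c1,d1,p1)→practised(p1,d1) ✗  (c2,d1,p2)→practised(p2,d1) ✗  (c2,d1,p3)→practised(p3,d1) ✗  (c2,d2,p3)→practised(p3,d2) ✗  (c2,d3,p1)→practised(p1,d3) ✗  (c3,d1,p3)→practised(p3,d1) ✗  (c3,d3,p1)→practised(p1,d3) ✗  (c3,d3,p2)→practised(p2,d3) ✗  (c3,d3,p3)→practised(p3,d3) ✗  (c4,d1,p2)→practised(p2,d1) ✗  (c4,d1,p3)→practised(p3,d1) ✗  (c4,d2,p3)→practised(p3,d2) ✗  (c5,d1,p2)→practised(p2,d1) ✗  (c5,d2,p1)→practised(p1,d2) ✓  (c5,d3,p1)→practised(p1,d3) ✗
Counterexample: (c1,d1,p1) — practised(p1,d1) does not hold.

False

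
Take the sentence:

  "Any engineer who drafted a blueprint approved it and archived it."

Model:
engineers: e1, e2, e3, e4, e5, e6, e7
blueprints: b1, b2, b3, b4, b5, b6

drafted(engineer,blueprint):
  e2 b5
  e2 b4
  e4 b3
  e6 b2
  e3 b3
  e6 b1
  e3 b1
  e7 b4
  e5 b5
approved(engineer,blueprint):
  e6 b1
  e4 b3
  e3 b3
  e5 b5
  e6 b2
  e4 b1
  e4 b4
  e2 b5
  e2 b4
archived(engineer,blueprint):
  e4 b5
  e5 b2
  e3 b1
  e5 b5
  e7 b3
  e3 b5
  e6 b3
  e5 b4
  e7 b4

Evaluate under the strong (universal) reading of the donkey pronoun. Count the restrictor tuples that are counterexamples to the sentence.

8

"it" takes "a blueprint" as antecedent — a donkey pronoun bound across the clause boundary.
Strong reading: for every (e,b) with drafted(e,b), approved(e,b) ∧ archived(e,b).
Restrictor pairs: (e2,b4) ✗  (e2,b5) ✗  (e3,b1) ✗  (e3,b3) ✗  (e4,b3) ✗  (e5,b5) ✓  (e6,b1) ✗  (e6,b2) ✗  (e7,b4) ✗
Counterexamples (restrictor pairs failing the scope): 8.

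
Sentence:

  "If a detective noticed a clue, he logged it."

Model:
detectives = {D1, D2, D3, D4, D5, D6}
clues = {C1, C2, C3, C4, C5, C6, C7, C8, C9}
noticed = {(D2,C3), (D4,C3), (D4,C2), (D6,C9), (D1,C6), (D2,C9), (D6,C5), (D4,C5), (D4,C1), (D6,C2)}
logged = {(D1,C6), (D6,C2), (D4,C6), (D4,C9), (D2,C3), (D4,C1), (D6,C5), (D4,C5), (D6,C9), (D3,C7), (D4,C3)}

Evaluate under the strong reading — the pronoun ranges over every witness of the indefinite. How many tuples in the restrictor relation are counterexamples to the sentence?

2

"it" takes "a clue" as antecedent — a donkey pronoun bound across the clause boundary.
Strong reading: for every (d,c) with noticed(d,c), logged(d,c).
Restrictor pairs: (D1,C6) ✓  (D2,C3) ✓  (D2,C9) ✗  (D4,C1) ✓  (D4,C2) ✗  (D4,C3) ✓  (D4,C5) ✓  (D6,C2) ✓  (D6,C5) ✓  (D6,C9) ✓
Counterexamples (restrictor pairs failing the scope): 2.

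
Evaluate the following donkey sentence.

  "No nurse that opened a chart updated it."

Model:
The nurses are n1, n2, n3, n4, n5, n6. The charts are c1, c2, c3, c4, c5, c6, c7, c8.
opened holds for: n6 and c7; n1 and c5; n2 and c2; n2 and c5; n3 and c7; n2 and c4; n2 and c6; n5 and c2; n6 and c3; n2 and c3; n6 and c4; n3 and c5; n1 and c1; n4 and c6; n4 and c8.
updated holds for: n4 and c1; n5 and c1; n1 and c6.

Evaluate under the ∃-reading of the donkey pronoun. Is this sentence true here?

"it" takes "a chart" as antecedent — a donkey pronoun bound across the clause boundary.
Truth condition: for no (n,c) with opened(n,c) does updated(n,c) hold.
Restrictor pairs — does the scope hold? (n1,c1):fails  (n1,c5):fails  (n2,c2):fails  (n2,c3):fails  (n2,c4):fails  (n2,c5):fails  (n2,c6):fails  (n3,c5):fails  (n3,c7):fails  (n4,c6):fails  (n4,c8):fails  (n5,c2):fails  (n6,c3):fails  (n6,c4):fails  (n6,c7):fails
Scope holds for no restrictor pair, so the sentence is true.

True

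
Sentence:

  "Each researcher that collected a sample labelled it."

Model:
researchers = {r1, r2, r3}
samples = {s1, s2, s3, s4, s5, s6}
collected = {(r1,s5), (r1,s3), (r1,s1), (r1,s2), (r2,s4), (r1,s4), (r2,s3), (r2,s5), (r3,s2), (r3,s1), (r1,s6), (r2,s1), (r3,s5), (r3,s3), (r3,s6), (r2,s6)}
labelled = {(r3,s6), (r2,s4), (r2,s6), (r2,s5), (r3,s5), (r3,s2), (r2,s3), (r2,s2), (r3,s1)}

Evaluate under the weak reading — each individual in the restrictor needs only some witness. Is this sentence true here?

False

"it" takes "a sample" as antecedent — a donkey pronoun bound across the clause boundary.
Weak reading: every researcher r with some collected-sample has at least one collected-sample s such that labelled(r,s).
Per researcher: r1:✗  r2:✓  r3:✓
r1 has no witness among its collected-samples.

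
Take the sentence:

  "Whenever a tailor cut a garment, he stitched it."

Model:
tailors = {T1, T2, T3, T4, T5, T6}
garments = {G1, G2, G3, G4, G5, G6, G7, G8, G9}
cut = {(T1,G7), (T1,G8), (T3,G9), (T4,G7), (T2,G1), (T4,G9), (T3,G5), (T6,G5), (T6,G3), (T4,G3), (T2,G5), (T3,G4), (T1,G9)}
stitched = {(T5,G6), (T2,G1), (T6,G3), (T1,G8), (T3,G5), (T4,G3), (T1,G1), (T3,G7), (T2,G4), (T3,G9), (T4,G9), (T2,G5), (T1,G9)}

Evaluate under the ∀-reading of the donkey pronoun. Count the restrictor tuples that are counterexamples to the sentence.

4

"it" takes "a garment" as antecedent — a donkey pronoun bound across the clause boundary.
Strong reading: for every (t,g) with cut(t,g), stitched(t,g).
Restrictor pairs: (T1,G7) ✗  (T1,G8) ✓  (T1,G9) ✓  (T2,G1) ✓  (T2,G5) ✓  (T3,G4) ✗  (T3,G5) ✓  (T3,G9) ✓  (T4,G3) ✓  (T4,G7) ✗  (T4,G9) ✓  (T6,G3) ✓  (T6,G5) ✗
Counterexamples (restrictor pairs failing the scope): 4.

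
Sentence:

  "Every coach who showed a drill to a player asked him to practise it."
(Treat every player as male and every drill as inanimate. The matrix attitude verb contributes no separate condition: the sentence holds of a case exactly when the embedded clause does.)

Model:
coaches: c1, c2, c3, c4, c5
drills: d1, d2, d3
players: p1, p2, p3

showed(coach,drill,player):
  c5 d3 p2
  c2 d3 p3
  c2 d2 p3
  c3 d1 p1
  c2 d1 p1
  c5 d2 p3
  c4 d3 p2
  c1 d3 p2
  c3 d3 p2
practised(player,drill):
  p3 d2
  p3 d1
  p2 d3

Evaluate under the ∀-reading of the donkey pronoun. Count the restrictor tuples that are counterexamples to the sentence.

"him" takes "a player" as antecedent and "it" takes "a drill"; both are donkey pronouns co-varying with the restrictor.
Strong reading: for every (c,d,p) with showed(c,d,p), practised(p,d).
Restrictor triples: (c1,d3,p2)→practised(p2,d3) ✓  (c2,d1,p1)→practised(p1,d1) ✗  (c2,d2,p3)→practised(p3,d2) ✓  (c2,d3,p3)→practised(p3,d3) ✗  (c3,d1,p1)→practised(p1,d1) ✗  (c3,d3,p2)→practised(p2,d3) ✓  (c4,d3,p2)→practised(p2,d3) ✓  (c5,d2,p3)→practised(p3,d2) ✓  (c5,d3,p2)→practised(p2,d3) ✓
Counterexamples (restrictor triples failing the scope): 3.

3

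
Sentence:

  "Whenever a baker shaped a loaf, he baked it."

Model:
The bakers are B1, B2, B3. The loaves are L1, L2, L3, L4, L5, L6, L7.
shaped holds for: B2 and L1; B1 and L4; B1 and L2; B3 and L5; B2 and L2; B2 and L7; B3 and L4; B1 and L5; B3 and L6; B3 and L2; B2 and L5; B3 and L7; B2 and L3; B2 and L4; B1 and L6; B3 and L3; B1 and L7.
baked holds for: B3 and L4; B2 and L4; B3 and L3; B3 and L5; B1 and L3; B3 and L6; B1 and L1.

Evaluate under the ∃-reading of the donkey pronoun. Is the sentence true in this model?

"it" takes "a loaf" as antecedent — a donkey pronoun bound across the clause boundary.
Weak reading: every baker b with some shaped-loaf has at least one shaped-loaf l such that baked(b,l).
Per baker: B1:✗  B2:✓  B3:✓
B1 has no witness among its shaped-loaves.

False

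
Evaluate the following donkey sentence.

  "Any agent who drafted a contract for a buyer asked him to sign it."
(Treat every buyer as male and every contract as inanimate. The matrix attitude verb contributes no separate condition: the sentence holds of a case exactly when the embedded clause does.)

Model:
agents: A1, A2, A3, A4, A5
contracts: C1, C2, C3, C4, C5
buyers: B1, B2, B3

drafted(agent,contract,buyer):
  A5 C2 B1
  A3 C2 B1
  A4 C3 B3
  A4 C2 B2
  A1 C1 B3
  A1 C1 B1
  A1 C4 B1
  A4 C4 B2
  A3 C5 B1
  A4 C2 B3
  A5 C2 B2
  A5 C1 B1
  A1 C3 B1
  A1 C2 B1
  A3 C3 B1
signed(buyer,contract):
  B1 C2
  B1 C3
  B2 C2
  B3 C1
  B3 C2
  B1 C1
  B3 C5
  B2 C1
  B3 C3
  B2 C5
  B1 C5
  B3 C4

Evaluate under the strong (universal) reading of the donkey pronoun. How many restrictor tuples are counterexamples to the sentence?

2

"him" takes "a buyer" as antecedent and "it" takes "a contract"; both are donkey pronouns co-varying with the restrictor.
Strong reading: for every (a,c,b) with drafted(a,c,b), signed(b,c).
Restrictor triples: (A1,C1,B1)→signed(B1,C1) ✓  (A1,C1,B3)→signed(B3,C1) ✓  (A1,C2,B1)→signed(B1,C2) ✓  (A1,C3,B1)→signed(B1,C3) ✓  (A1,C4,B1)→signed(B1,C4) ✗  (A3,C2,B1)→signed(B1,C2) ✓  (A3,C3,B1)→signed(B1,C3) ✓  (A3,C5,B1)→signed(B1,C5) ✓  (A4,C2,B2)→signed(B2,C2) ✓  (A4,C2,B3)→signed(B3,C2) ✓  (A4,C3,B3)→signed(B3,C3) ✓  (A4,C4,B2)→signed(B2,C4) ✗  (A5,C1,B1)→signed(B1,C1) ✓  (A5,C2,B1)→signed(B1,C2) ✓  (A5,C2,B2)→signed(B2,C2) ✓
Counterexamples (restrictor triples failing the scope): 2.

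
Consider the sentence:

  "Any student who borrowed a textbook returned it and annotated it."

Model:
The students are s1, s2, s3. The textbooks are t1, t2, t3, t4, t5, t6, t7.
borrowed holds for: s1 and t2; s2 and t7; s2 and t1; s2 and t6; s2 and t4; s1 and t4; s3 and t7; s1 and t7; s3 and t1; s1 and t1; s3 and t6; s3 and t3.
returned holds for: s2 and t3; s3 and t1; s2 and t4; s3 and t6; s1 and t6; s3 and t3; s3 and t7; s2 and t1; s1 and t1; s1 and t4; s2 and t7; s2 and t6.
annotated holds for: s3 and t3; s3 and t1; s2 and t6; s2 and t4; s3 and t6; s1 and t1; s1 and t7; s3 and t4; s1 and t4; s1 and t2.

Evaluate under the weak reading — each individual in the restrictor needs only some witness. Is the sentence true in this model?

"it" takes "a textbook" as antecedent — a donkey pronoun bound across the clause boundary.
Weak reading: every student s with some borrowed-textbook has at least one borrowed-textbook t such that returned(s,t) ∧ annotated(s,t).
Per student: s1:✓  s2:✓  s3:✓
Every student in the restrictor has a witness.

True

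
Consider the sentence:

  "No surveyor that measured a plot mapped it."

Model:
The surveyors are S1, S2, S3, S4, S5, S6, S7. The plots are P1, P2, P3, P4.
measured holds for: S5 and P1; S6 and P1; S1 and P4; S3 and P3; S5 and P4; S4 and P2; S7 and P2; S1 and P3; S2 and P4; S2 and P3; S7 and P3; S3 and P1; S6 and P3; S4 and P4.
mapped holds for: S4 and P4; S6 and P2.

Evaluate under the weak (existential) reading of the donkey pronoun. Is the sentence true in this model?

"it" takes "a plot" as antecedent — a donkey pronoun bound across the clause boundary.
Truth condition: for no (s,p) with measured(s,p) does mapped(s,p) hold.
Restrictor pairs — does the scope hold? (S1,P3):fails  (S1,P4):fails  (S2,P3):fails  (S2,P4):fails  (S3,P1):fails  (S3,P3):fails  (S4,P2):fails  (S4,P4):holds  (S5,P1):fails  (S5,P4):fails  (S6,P1):fails  (S6,P3):fails  (S7,P2):fails  (S7,P3):fails
Scope holds for 1 pair(s), so the sentence is false.

False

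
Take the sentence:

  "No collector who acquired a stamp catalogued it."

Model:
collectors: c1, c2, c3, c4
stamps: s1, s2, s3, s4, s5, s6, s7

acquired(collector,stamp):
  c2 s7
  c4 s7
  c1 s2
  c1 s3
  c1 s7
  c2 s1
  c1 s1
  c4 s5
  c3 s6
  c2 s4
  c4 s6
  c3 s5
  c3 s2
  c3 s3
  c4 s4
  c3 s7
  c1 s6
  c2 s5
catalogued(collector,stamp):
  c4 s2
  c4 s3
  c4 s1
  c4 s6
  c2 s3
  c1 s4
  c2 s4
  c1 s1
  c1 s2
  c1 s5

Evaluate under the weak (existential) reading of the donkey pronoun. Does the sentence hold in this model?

"it" takes "a stamp" as antecedent — a donkey pronoun bound across the clause boundary.
Truth condition: for no (c,s) with acquired(c,s) does catalogued(c,s) hold.
Restrictor pairs — does the scope hold? (c1,s1):holds  (c1,s2):holds  (c1,s3):fails  (c1,s6):fails  (c1,s7):fails  (c2,s1):fails  (c2,s4):holds  (c2,s5):fails  (c2,s7):fails  (c3,s2):fails  (c3,s3):fails  (c3,s5):fails  (c3,s6):fails  (c3,s7):fails  (c4,s4):fails  (c4,s5):fails  (c4,s6):holds  (c4,s7):fails
Scope holds for 4 pair(s), so the sentence is false.

False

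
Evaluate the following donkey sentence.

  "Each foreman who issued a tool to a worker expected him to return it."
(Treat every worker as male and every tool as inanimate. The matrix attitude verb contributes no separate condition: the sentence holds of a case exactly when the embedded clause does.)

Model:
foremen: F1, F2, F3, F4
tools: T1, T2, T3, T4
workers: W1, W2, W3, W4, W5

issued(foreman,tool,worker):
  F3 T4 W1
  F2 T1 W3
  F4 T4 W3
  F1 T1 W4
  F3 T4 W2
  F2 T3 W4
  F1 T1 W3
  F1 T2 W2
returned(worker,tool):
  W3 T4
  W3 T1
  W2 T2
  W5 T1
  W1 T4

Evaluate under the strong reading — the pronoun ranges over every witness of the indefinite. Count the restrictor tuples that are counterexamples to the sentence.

"him" takes "a worker" as antecedent and "it" takes "a tool"; both are donkey pronouns co-varying with the restrictor.
Strong reading: for every (f,t,w) with issued(f,t,w), returned(w,t).
Restrictor triples: (F1,T1,W3)→returned(W3,T1) ✓  (F1,T1,W4)→returned(W4,T1) ✗  (F1,T2,W2)→returned(W2,T2) ✓  (F2,T1,W3)→returned(W3,T1) ✓  (F2,T3,W4)→returned(W4,T3) ✗  (F3,T4,W1)→returned(W1,T4) ✓  (F3,T4,W2)→returned(W2,T4) ✗  (F4,T4,W3)→returned(W3,T4) ✓
Counterexamples (restrictor triples failing the scope): 3.

3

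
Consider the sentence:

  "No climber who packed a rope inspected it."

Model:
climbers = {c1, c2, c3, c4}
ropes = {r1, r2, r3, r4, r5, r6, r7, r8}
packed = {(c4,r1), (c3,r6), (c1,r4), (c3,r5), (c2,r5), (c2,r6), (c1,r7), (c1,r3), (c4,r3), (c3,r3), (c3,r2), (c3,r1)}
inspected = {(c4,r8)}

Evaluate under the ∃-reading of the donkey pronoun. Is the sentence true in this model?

True

"it" takes "a rope" as antecedent — a donkey pronoun bound across the clause boundary.
Truth condition: for no (c,r) with packed(c,r) does inspected(c,r) hold.
Restrictor pairs — does the scope hold? (c1,r3):fails  (c1,r4):fails  (c1,r7):fails  (c2,r5):fails  (c2,r6):fails  (c3,r1):fails  (c3,r2):fails  (c3,r3):fails  (c3,r5):fails  (c3,r6):fails  (c4,r1):fails  (c4,r3):fails
Scope holds for no restrictor pair, so the sentence is true.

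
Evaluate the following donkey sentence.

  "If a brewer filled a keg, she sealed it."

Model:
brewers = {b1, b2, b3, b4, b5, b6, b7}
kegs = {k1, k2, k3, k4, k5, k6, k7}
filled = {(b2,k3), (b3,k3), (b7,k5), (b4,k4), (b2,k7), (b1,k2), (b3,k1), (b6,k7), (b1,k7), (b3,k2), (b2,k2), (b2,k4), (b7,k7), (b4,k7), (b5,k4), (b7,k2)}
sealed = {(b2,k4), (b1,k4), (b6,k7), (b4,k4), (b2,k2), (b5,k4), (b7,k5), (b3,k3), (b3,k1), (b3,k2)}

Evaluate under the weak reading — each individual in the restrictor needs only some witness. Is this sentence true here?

False

"it" takes "a keg" as antecedent — a donkey pronoun bound across the clause boundary.
Weak reading: every brewer b with some filled-keg has at least one filled-keg k such that sealed(b,k).
Per brewer: b1:✗  b2:✓  b3:✓  b4:✓  b5:✓  b6:✓  b7:✓
b1 has no witness among its filled-kegs.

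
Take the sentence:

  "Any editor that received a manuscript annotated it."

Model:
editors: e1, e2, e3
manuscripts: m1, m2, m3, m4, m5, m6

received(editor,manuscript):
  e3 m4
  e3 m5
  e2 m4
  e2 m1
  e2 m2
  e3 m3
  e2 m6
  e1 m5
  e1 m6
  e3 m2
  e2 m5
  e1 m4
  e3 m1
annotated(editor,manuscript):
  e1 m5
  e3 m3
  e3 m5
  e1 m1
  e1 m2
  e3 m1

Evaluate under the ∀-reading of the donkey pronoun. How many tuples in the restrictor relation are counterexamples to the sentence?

"it" takes "a manuscript" as antecedent — a donkey pronoun bound across the clause boundary.
Strong reading: for every (e,m) with received(e,m), annotated(e,m).
Restrictor pairs: (e1,m4) ✗  (e1,m5) ✓  (e1,m6) ✗  (e2,m1) ✗  (e2,m2) ✗  (e2,m4) ✗  (e2,m5) ✗  (e2,m6) ✗  (e3,m1) ✓  (e3,m2) ✗  (e3,m3) ✓  (e3,m4) ✗  (e3,m5) ✓
Counterexamples (restrictor pairs failing the scope): 9.

9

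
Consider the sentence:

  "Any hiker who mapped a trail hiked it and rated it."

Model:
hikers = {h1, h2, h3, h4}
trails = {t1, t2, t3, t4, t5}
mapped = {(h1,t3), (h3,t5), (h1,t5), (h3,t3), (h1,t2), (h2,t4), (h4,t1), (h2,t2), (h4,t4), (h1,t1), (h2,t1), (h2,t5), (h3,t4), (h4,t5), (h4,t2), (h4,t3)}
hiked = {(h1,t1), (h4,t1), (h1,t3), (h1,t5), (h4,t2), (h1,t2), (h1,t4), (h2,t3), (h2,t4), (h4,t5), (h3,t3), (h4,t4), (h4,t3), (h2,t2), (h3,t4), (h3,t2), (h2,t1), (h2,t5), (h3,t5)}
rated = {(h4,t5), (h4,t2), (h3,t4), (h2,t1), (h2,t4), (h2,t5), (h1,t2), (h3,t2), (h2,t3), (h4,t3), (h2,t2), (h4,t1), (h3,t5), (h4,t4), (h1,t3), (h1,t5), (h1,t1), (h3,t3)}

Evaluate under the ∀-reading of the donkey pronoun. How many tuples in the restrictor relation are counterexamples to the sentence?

"it" takes "a trail" as antecedent — a donkey pronoun bound across the clause boundary.
Strong reading: for every (h,t) with mapped(h,t), hiked(h,t) ∧ rated(h,t).
Restrictor pairs: (h1,t1) ✓  (h1,t2) ✓  (h1,t3) ✓  (h1,t5) ✓  (h2,t1) ✓  (h2,t2) ✓  (h2,t4) ✓  (h2,t5) ✓  (h3,t3) ✓  (h3,t4) ✓  (h3,t5) ✓  (h4,t1) ✓  (h4,t2) ✓  (h4,t3) ✓  (h4,t4) ✓  (h4,t5) ✓
Counterexamples (restrictor pairs failing the scope): 0.

0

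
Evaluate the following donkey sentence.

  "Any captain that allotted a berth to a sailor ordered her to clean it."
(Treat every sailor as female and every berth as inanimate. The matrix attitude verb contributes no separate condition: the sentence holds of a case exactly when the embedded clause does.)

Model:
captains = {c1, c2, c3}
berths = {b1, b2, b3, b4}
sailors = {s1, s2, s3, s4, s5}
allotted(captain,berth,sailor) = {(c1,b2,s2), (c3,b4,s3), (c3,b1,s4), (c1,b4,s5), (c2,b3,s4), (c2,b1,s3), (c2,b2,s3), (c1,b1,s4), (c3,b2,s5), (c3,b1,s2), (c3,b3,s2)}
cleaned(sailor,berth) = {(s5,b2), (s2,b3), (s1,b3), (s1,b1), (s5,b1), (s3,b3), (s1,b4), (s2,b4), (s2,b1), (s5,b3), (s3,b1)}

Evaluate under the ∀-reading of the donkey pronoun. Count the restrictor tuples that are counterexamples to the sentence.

7

"her" takes "a sailor" as antecedent and "it" takes "a berth"; both are donkey pronouns co-varying with the restrictor.
Strong reading: for every (c,b,s) with allotted(c,b,s), cleaned(s,b).
Restrictor triples: (c1,b1,s4)→cleaned(s4,b1) ✗  (c1,b2,s2)→cleaned(s2,b2) ✗  (c1,b4,s5)→cleaned(s5,b4) ✗  (c2,b1,s3)→cleaned(s3,b1) ✓  (c2,b2,s3)→cleaned(s3,b2) ✗  (c2,b3,s4)→cleaned(s4,b3) ✗  (c3,b1,s2)→cleaned(s2,b1) ✓  (c3,b1,s4)→cleaned(s4,b1) ✗  (c3,b2,s5)→cleaned(s5,b2) ✓  (c3,b3,s2)→cleaned(s2,b3) ✓  (c3,b4,s3)→cleaned(s3,b4) ✗
Counterexamples (restrictor triples failing the scope): 7.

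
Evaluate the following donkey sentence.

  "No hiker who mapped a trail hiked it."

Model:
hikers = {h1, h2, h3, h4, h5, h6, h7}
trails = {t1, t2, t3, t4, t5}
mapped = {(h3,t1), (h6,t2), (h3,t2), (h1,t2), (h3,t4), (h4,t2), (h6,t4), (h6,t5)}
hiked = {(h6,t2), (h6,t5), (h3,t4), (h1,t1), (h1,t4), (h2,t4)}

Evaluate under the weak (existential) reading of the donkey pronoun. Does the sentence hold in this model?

False

"it" takes "a trail" as antecedent — a donkey pronoun bound across the clause boundary.
Truth condition: for no (h,t) with mapped(h,t) does hiked(h,t) hold.
Restrictor pairs — does the scope hold? (h1,t2):fails  (h3,t1):fails  (h3,t2):fails  (h3,t4):holds  (h4,t2):fails  (h6,t2):holds  (h6,t4):fails  (h6,t5):holds
Scope holds for 3 pair(s), so the sentence is false.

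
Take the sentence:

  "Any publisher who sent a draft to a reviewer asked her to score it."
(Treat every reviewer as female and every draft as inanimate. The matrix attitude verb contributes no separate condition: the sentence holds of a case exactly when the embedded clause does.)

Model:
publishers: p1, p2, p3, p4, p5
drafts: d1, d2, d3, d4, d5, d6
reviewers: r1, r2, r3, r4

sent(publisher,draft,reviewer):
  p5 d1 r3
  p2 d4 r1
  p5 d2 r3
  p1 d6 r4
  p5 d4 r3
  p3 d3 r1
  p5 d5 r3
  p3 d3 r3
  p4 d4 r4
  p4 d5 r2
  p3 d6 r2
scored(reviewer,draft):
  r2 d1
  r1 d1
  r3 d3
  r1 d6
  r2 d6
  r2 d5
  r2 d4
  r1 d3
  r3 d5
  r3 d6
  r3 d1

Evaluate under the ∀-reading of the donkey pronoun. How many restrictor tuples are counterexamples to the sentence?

5

"her" takes "a reviewer" as antecedent and "it" takes "a draft"; both are donkey pronouns co-varying with the restrictor.
Strong reading: for every (p,d,r) with sent(p,d,r), scored(r,d).
Restrictor triples: (p1,d6,r4)→scored(r4,d6) ✗  (p2,d4,r1)→scored(r1,d4) ✗  (p3,d3,r1)→scored(r1,d3) ✓  (p3,d3,r3)→scored(r3,d3) ✓  (p3,d6,r2)→scored(r2,d6) ✓  (p4,d4,r4)→scored(r4,d4) ✗  (p4,d5,r2)→scored(r2,d5) ✓  (p5,d1,r3)→scored(r3,d1) ✓  (p5,d2,r3)→scored(r3,d2) ✗  (p5,d4,r3)→scored(r3,d4) ✗  (p5,d5,r3)→scored(r3,d5) ✓
Counterexamples (restrictor triples failing the scope): 5.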